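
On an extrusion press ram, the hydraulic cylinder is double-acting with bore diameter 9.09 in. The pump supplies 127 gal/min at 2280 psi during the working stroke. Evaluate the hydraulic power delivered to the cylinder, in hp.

W ≈ 169 hp

Hydraulic power = P × Q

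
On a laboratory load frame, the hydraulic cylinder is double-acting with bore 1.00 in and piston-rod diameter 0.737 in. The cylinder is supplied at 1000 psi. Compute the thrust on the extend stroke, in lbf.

Cap-side area A_cap = π/4 × (1.00 in)² = 0.7854 in^2
F = P × A_cap = 1000 psi × A_cap

F ≈ 785 lbf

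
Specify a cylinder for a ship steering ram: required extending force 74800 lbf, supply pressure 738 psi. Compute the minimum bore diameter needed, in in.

D ≈ 11.4 in

Extension force acts on the full piston face: F = P × (π/4)D².
D = √(4F / (πP)) = √(4 × 74800 lbf / (π × 738 psi))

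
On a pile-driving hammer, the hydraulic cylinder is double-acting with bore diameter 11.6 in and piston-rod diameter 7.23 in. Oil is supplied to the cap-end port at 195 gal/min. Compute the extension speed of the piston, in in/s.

v ≈ 7.10 in/s

Cap-side area A_cap = π/4 × (11.6 in)² = 105.7 in^2
v = Q / A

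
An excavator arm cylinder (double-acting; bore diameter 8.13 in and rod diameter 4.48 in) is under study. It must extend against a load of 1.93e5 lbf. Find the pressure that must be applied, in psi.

Cap-side area A_cap = π/4 × (8.13 in)² = 51.91 in^2
P = F / A = 1.93e5 lbf / A

P ≈ 3720 psi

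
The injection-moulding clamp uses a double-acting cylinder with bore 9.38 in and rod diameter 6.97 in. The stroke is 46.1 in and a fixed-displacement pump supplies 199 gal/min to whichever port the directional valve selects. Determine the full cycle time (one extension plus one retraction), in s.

t ≈ 6.02 s

Cap-side area A_cap = π/4 × (9.38 in)² = 69.10 in^2
Rod-side annular area A_ann = π/4 × (9.38² − 6.97²) = 30.95 in^2
t_ext = A_cap·L/Q = 4.158 s
t_ret = A_ann·L/Q = 1.862 s
t_cycle = t_ext + t_ret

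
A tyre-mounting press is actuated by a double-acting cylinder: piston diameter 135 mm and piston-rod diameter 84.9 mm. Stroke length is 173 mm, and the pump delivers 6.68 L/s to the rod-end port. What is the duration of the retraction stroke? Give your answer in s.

t ≈ 0.224 s

Rod-side annular area A_ann = π/4 × (135² − 84.9²) = 8653 mm^2
Swept volume V = A × L; t = V / Q = A·L / Q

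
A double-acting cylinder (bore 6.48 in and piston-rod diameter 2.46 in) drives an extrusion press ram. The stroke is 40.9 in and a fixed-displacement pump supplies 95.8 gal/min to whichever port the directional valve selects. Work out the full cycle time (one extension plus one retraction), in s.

Cap-side area A_cap = π/4 × (6.48 in)² = 32.98 in^2
Rod-side annular area A_ann = π/4 × (6.48² − 2.46²) = 28.23 in^2
t_ext = A_cap·L/Q = 3.657 s
t_ret = A_ann·L/Q = 3.130 s
t_cycle = t_ext + t_ret

t ≈ 6.79 s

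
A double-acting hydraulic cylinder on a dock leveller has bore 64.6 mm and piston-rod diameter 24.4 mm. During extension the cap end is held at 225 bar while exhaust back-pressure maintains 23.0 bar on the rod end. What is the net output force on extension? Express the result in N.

Cap-side area A_cap = π/4 × (64.6 mm)² = 3278 mm^2
Rod-side annular area A_ann = π/4 × (64.6² − 24.4²) = 2810 mm^2
Net thrust = P_cap·A_cap − P_rod·A_ann = 73750 N − 6463 N

F ≈ 67300 N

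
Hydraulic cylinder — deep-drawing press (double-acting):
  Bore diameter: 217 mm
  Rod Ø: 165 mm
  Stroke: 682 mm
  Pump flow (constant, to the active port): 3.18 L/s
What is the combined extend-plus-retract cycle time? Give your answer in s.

Cap-side area A_cap = π/4 × (217 mm)² = 36980 mm^2
Rod-side annular area A_ann = π/4 × (217² − 165²) = 15600 mm^2
t_ext = A_cap·L/Q = 7.932 s
t_ret = A_ann·L/Q = 3.346 s
t_cycle = t_ext + t_ret

t ≈ 11.3 s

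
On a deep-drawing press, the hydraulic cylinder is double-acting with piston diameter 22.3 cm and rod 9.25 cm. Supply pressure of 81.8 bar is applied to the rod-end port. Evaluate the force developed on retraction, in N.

Rod-side annular area A_ann = π/4 × (22.3² − 9.25²) = 323.4 cm^2
On retraction the pressure acts on the annular area (bore minus rod).
F = P × A_ann

F ≈ 2.65e5 N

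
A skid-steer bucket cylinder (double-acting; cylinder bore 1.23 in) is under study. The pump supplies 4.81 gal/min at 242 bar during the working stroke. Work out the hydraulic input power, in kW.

W ≈ 7.34 kW

Hydraulic power = P × Q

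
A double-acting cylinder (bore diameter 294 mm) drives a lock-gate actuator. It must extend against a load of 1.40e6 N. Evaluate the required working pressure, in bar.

Cap-side area A_cap = π/4 × (294 mm)² = 67890 mm^2
P = F / A = 1.40e6 N / A

P ≈ 206 bar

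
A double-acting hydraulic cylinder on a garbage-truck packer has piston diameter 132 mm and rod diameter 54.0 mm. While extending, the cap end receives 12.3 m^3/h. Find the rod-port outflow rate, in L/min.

Q_out ≈ 171 L/min

Cap-side area A_cap = π/4 × (132 mm)² = 13680 mm^2
Rod-side annular area A_ann = π/4 × (132² − 54.0²) = 11390 mm^2
Piston speed v = Q_in/A_cap; rod-end outflow Q_out = v × A_ann = Q_in × A_ann/A_cap.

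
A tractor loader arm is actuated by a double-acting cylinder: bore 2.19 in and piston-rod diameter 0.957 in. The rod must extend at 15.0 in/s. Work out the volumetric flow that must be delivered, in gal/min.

Cap-side area A_cap = π/4 × (2.19 in)² = 3.767 in^2
Q = A × v

Q ≈ 14.7 gal/min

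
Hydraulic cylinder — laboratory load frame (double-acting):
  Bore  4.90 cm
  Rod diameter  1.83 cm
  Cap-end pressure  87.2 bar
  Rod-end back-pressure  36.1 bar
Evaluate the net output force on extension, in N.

F ≈ 10600 N

Cap-side area A_cap = π/4 × (4.90 cm)² = 18.86 cm^2
Rod-side annular area A_ann = π/4 × (4.90² − 1.83²) = 16.23 cm^2
Net thrust = P_cap·A_cap − P_rod·A_ann = 16440 N − 5858 N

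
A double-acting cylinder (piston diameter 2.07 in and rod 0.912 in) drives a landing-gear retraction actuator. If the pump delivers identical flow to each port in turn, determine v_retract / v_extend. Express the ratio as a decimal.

Cap-side area A_cap = π/4 × (2.07 in)² = 3.365 in^2
Rod-side annular area A_ann = π/4 × (2.07² − 0.912²) = 2.712 in^2
For equal Q, v ∝ 1/A, so v_ret/v_ext = A_cap/A_ann.

v_ret/v_ext ≈ 1.24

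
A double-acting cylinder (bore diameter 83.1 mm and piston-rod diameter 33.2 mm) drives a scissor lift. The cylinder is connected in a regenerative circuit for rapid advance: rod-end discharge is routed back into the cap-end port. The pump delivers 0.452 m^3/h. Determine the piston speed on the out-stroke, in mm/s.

v ≈ 145 mm/s

In regeneration the rod-end outflow joins the pump flow into the cap end, so the net volume the pump must supply per unit advance equals the rod cross-section area.
Rod cross-section A_rod = π/4 × (33.2 mm)² = 865.7 mm^2
v = Q_pump / A_rod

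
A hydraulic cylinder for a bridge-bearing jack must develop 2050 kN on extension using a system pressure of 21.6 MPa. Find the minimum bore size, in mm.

D ≈ 348 mm

Extension force acts on the full piston face: F = P × (π/4)D².
D = √(4F / (πP)) = √(4 × 2050 kN / (π × 21.6 MPa))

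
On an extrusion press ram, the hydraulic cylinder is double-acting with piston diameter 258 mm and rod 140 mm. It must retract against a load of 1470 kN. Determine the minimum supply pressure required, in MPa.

Rod-side annular area A_ann = π/4 × (258² − 140²) = 36890 mm^2
Retraction: pressure acts on the annular area.
P = F / A = 1470 kN / A

P ≈ 39.9 MPa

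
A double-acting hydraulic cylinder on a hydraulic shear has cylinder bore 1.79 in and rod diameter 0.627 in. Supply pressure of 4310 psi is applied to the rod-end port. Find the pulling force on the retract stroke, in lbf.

F ≈ 9520 lbf

Rod-side annular area A_ann = π/4 × (1.79² − 0.627²) = 2.208 in^2
On retraction the pressure acts on the annular area (bore minus rod).
F = P × A_ann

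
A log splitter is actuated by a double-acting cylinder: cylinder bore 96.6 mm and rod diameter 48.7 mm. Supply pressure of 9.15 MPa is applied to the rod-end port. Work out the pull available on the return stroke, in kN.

Rod-side annular area A_ann = π/4 × (96.6² − 48.7²) = 5466 mm^2
On retraction the pressure acts on the annular area (bore minus rod).
F = P × A_ann

F ≈ 50.0 kN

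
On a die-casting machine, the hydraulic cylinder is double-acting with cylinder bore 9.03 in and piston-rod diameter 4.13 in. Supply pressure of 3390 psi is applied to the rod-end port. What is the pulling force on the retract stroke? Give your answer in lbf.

Rod-side annular area A_ann = π/4 × (9.03² − 4.13²) = 50.65 in^2
On retraction the pressure acts on the annular area (bore minus rod).
F = P × A_ann

F ≈ 1.72e5 lbf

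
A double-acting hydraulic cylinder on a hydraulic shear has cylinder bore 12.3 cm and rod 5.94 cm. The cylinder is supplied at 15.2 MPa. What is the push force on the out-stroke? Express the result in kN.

F ≈ 181 kN

Cap-side area A_cap = π/4 × (12.3 cm)² = 118.8 cm^2
F = P × A_cap = 15.2 MPa × A_cap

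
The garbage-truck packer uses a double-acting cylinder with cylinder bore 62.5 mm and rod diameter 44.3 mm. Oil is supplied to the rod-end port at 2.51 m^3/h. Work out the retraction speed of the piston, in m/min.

Rod-side annular area A_ann = π/4 × (62.5² − 44.3²) = 1527 mm^2
Flow into the rod-end port fills the annular volume.
v = Q / A

v ≈ 27.4 m/min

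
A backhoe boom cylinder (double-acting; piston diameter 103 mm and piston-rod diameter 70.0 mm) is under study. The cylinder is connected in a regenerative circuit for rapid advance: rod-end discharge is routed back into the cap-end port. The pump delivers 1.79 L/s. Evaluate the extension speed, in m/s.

In regeneration the rod-end outflow joins the pump flow into the cap end, so the net volume the pump must supply per unit advance equals the rod cross-section area.
Rod cross-section A_rod = π/4 × (70.0 mm)² = 3848 mm^2
v = Q_pump / A_rod

v ≈ 0.465 m/s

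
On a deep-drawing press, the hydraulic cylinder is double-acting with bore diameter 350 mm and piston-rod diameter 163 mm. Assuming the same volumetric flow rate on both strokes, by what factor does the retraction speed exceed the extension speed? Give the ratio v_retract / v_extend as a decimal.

Cap-side area A_cap = π/4 × (350 mm)² = 96210 mm^2
Rod-side annular area A_ann = π/4 × (350² − 163²) = 75340 mm^2
For equal Q, v ∝ 1/A, so v_ret/v_ext = A_cap/A_ann.

v_ret/v_ext ≈ 1.28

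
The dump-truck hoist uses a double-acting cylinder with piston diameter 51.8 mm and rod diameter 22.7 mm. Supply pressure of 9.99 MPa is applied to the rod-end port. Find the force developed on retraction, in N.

F ≈ 17000 N

Rod-side annular area A_ann = π/4 × (51.8² − 22.7²) = 1703 mm^2
On retraction the pressure acts on the annular area (bore minus rod).
F = P × A_ann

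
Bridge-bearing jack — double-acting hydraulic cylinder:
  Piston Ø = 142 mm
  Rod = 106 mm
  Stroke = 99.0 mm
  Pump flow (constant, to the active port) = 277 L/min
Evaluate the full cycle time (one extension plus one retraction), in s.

Cap-side area A_cap = π/4 × (142 mm)² = 15840 mm^2
Rod-side annular area A_ann = π/4 × (142² − 106²) = 7012 mm^2
t_ext = A_cap·L/Q = 0.3396 s
t_ret = A_ann·L/Q = 0.1504 s
t_cycle = t_ext + t_ret

t ≈ 0.490 s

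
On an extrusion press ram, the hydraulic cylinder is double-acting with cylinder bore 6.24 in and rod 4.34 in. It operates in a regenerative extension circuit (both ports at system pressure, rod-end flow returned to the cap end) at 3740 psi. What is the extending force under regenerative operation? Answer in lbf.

F ≈ 55300 lbf

With equal pressure on both faces, forces on the annular region cancel; the net push is pressure × rod cross-section.
Rod cross-section A_rod = π/4 × (4.34 in)² = 14.79 in^2
F = P × A_rod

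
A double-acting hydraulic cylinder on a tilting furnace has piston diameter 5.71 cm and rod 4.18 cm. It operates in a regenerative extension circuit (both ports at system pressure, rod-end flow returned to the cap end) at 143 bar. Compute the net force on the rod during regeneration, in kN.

F ≈ 19.6 kN

With equal pressure on both faces, forces on the annular region cancel; the net push is pressure × rod cross-section.
Rod cross-section A_rod = π/4 × (4.18 cm)² = 13.72 cm^2
F = P × A_rod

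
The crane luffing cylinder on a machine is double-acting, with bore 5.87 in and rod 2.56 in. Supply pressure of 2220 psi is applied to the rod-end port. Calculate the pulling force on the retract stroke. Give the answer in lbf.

F ≈ 48700 lbf

Rod-side annular area A_ann = π/4 × (5.87² − 2.56²) = 21.92 in^2
On retraction the pressure acts on the annular area (bore minus rod).
F = P × A_ann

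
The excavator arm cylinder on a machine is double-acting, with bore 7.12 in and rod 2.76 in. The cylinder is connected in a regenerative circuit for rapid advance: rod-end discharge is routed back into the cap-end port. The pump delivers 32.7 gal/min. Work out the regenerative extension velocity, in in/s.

v ≈ 21.0 in/s

In regeneration the rod-end outflow joins the pump flow into the cap end, so the net volume the pump must supply per unit advance equals the rod cross-section area.
Rod cross-section A_rod = π/4 × (2.76 in)² = 5.983 in^2
v = Q_pump / A_rod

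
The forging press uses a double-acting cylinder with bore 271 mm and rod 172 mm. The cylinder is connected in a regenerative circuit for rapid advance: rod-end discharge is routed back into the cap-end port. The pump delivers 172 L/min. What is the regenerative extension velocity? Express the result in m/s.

v ≈ 0.123 m/s

In regeneration the rod-end outflow joins the pump flow into the cap end, so the net volume the pump must supply per unit advance equals the rod cross-section area.
Rod cross-section A_rod = π/4 × (172 mm)² = 23240 mm^2
v = Q_pump / A_rod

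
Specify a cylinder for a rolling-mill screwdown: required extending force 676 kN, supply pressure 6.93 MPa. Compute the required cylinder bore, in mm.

D ≈ 352 mm

Extension force acts on the full piston face: F = P × (π/4)D².
D = √(4F / (πP)) = √(4 × 676 kN / (π × 6.93 MPa))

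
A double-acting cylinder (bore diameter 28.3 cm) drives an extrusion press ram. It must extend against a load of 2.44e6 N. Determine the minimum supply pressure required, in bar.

Cap-side area A_cap = π/4 × (28.3 cm)² = 629.0 cm^2
P = F / A = 2.44e6 N / A

P ≈ 388 bar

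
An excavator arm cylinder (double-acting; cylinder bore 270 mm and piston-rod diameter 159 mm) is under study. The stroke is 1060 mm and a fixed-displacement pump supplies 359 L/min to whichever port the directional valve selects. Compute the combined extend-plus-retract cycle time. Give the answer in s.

t ≈ 16.8 s

Cap-side area A_cap = π/4 × (270 mm)² = 57260 mm^2
Rod-side annular area A_ann = π/4 × (270² − 159²) = 37400 mm^2
t_ext = A_cap·L/Q = 10.14 s
t_ret = A_ann·L/Q = 6.626 s
t_cycle = t_ext + t_ret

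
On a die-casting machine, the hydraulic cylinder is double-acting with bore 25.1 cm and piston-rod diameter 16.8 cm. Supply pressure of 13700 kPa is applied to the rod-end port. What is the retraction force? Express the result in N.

Rod-side annular area A_ann = π/4 × (25.1² − 16.8²) = 273.1 cm^2
On retraction the pressure acts on the annular area (bore minus rod).
F = P × A_ann

F ≈ 3.74e5 N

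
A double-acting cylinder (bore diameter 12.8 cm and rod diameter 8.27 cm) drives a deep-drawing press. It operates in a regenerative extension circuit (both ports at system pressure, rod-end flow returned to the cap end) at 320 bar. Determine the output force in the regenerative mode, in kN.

F ≈ 172 kN

With equal pressure on both faces, forces on the annular region cancel; the net push is pressure × rod cross-section.
Rod cross-section A_rod = π/4 × (8.27 cm)² = 53.72 cm^2
F = P × A_rod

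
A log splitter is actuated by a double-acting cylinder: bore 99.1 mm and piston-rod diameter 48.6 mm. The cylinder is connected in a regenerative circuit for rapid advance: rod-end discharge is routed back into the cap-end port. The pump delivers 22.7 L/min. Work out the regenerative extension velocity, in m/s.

v ≈ 0.204 m/s

In regeneration the rod-end outflow joins the pump flow into the cap end, so the net volume the pump must supply per unit advance equals the rod cross-section area.
Rod cross-section A_rod = π/4 × (48.6 mm)² = 1855 mm^2
v = Q_pump / A_rod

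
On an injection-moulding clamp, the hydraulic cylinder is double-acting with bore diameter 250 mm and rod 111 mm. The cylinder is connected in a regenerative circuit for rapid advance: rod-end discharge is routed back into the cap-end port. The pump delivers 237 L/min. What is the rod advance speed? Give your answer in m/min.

In regeneration the rod-end outflow joins the pump flow into the cap end, so the net volume the pump must supply per unit advance equals the rod cross-section area.
Rod cross-section A_rod = π/4 × (111 mm)² = 9677 mm^2
v = Q_pump / A_rod

v ≈ 24.5 m/min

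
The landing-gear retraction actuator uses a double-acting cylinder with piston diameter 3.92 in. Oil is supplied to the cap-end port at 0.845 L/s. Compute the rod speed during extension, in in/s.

v ≈ 4.27 in/s

Cap-side area A_cap = π/4 × (3.92 in)² = 12.07 in^2
v = Q / A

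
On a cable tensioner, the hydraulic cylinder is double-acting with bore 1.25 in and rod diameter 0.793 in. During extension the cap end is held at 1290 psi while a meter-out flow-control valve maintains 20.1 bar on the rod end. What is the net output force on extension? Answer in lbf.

F ≈ 1370 lbf

Cap-side area A_cap = π/4 × (1.25 in)² = 1.227 in^2
Rod-side annular area A_ann = π/4 × (1.25² − 0.793²) = 0.7333 in^2
Net thrust = P_cap·A_cap − P_rod·A_ann = 1583 lbf − 213.8 lbf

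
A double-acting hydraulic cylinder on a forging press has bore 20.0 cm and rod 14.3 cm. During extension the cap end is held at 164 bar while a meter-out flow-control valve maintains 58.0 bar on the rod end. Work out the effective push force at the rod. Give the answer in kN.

Cap-side area A_cap = π/4 × (20.0 cm)² = 314.2 cm^2
Rod-side annular area A_ann = π/4 × (20.0² − 14.3²) = 153.6 cm^2
Net thrust = P_cap·A_cap − P_rod·A_ann = 515.2 kN − 89.06 kN

F ≈ 426 kN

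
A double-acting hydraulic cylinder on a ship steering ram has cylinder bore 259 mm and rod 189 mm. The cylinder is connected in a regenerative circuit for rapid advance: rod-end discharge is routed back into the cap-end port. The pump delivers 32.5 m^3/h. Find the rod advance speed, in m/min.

v ≈ 19.3 m/min

In regeneration the rod-end outflow joins the pump flow into the cap end, so the net volume the pump must supply per unit advance equals the rod cross-section area.
Rod cross-section A_rod = π/4 × (189 mm)² = 28060 mm^2
v = Q_pump / A_rod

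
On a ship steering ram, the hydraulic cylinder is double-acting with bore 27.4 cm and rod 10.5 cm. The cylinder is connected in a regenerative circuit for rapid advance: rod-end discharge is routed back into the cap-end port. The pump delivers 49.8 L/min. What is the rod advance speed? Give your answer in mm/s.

In regeneration the rod-end outflow joins the pump flow into the cap end, so the net volume the pump must supply per unit advance equals the rod cross-section area.
Rod cross-section A_rod = π/4 × (10.5 cm)² = 86.59 cm^2
v = Q_pump / A_rod

v ≈ 95.9 mm/s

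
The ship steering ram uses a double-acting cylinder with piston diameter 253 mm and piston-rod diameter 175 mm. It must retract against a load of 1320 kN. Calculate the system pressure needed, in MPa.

Rod-side annular area A_ann = π/4 × (253² − 175²) = 26220 mm^2
Retraction: pressure acts on the annular area.
P = F / A = 1320 kN / A

P ≈ 50.3 MPa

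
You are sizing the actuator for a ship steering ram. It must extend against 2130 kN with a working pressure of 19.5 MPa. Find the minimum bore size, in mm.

Extension force acts on the full piston face: F = P × (π/4)D².
D = √(4F / (πP)) = √(4 × 2130 kN / (π × 19.5 MPa))

D ≈ 373 mm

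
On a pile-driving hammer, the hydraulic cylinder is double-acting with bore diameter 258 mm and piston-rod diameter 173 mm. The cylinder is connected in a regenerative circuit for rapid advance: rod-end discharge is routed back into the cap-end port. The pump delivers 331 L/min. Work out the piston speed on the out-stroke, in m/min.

v ≈ 14.1 m/min

In regeneration the rod-end outflow joins the pump flow into the cap end, so the net volume the pump must supply per unit advance equals the rod cross-section area.
Rod cross-section A_rod = π/4 × (173 mm)² = 23510 mm^2
v = Q_pump / A_rod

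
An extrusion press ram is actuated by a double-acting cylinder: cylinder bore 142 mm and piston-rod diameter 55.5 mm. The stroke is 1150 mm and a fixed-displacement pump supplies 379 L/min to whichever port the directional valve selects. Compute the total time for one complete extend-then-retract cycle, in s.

t ≈ 5.33 s

Cap-side area A_cap = π/4 × (142 mm)² = 15840 mm^2
Rod-side annular area A_ann = π/4 × (142² − 55.5²) = 13420 mm^2
t_ext = A_cap·L/Q = 2.883 s
t_ret = A_ann·L/Q = 2.443 s
t_cycle = t_ext + t_ret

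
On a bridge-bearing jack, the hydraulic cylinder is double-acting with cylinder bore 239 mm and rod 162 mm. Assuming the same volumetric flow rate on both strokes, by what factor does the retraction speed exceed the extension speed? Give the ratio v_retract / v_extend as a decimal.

Cap-side area A_cap = π/4 × (239 mm)² = 44860 mm^2
Rod-side annular area A_ann = π/4 × (239² − 162²) = 24250 mm^2
For equal Q, v ∝ 1/A, so v_ret/v_ext = A_cap/A_ann.

v_ret/v_ext ≈ 1.85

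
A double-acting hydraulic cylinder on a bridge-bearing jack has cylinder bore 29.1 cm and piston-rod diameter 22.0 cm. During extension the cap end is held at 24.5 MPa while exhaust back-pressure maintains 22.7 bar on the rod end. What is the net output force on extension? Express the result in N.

Cap-side area A_cap = π/4 × (29.1 cm)² = 665.1 cm^2
Rod-side annular area A_ann = π/4 × (29.1² − 22.0²) = 285.0 cm^2
Net thrust = P_cap·A_cap − P_rod·A_ann = 1.629e6 N − 64680 N

F ≈ 1.56e6 N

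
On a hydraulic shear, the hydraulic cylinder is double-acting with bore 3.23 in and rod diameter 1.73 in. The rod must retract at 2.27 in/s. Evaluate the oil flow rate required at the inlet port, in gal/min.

Rod-side annular area A_ann = π/4 × (3.23² − 1.73²) = 5.843 in^2
Q = A × v

Q ≈ 3.45 gal/min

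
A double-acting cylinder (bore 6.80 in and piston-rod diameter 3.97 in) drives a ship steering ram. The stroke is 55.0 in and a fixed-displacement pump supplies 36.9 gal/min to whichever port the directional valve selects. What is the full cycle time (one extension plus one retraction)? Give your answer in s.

t ≈ 23.3 s

Cap-side area A_cap = π/4 × (6.80 in)² = 36.32 in^2
Rod-side annular area A_ann = π/4 × (6.80² − 3.97²) = 23.94 in^2
t_ext = A_cap·L/Q = 14.06 s
t_ret = A_ann·L/Q = 9.268 s
t_cycle = t_ext + t_ret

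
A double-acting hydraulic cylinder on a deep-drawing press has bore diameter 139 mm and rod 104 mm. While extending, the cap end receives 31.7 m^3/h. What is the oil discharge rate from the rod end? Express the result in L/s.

Cap-side area A_cap = π/4 × (139 mm)² = 15170 mm^2
Rod-side annular area A_ann = π/4 × (139² − 104²) = 6680 mm^2
Piston speed v = Q_in/A_cap; rod-end outflow Q_out = v × A_ann = Q_in × A_ann/A_cap.

Q_out ≈ 3.88 L/s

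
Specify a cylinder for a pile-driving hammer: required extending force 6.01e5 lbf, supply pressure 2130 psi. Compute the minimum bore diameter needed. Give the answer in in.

D ≈ 19.0 in

Extension force acts on the full piston face: F = P × (π/4)D².
D = √(4F / (πP)) = √(4 × 6.01e5 lbf / (π × 2130 psi))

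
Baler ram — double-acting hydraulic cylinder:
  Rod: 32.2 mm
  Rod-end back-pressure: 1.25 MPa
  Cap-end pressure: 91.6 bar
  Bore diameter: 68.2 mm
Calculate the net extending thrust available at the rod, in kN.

F ≈ 29.9 kN

Cap-side area A_cap = π/4 × (68.2 mm)² = 3653 mm^2
Rod-side annular area A_ann = π/4 × (68.2² − 32.2²) = 2839 mm^2
Net thrust = P_cap·A_cap − P_rod·A_ann = 33.46 kN − 3.548 kN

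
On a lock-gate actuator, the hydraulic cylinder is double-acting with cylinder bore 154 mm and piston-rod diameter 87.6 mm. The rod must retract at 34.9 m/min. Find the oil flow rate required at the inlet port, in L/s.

Rod-side annular area A_ann = π/4 × (154² − 87.6²) = 12600 mm^2
Q = A × v

Q ≈ 7.33 L/s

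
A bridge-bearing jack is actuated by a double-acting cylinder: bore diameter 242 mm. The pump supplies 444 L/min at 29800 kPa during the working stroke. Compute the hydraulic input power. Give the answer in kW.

W ≈ 221 kW

Hydraulic power = P × Q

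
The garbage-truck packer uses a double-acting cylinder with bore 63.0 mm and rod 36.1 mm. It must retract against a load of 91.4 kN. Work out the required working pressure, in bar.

Rod-side annular area A_ann = π/4 × (63.0² − 36.1²) = 2094 mm^2
Retraction: pressure acts on the annular area.
P = F / A = 91.4 kN / A

P ≈ 437 bar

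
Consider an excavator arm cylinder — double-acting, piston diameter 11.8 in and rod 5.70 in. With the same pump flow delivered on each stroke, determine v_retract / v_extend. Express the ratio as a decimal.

Cap-side area A_cap = π/4 × (11.8 in)² = 109.4 in^2
Rod-side annular area A_ann = π/4 × (11.8² − 5.70²) = 83.84 in^2
For equal Q, v ∝ 1/A, so v_ret/v_ext = A_cap/A_ann.

v_ret/v_ext ≈ 1.30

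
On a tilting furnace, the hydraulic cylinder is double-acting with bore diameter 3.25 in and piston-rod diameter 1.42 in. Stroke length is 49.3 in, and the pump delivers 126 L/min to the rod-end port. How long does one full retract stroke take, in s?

t ≈ 2.58 s

Rod-side annular area A_ann = π/4 × (3.25² − 1.42²) = 6.712 in^2
Swept volume V = A × L; t = V / Q = A·L / Q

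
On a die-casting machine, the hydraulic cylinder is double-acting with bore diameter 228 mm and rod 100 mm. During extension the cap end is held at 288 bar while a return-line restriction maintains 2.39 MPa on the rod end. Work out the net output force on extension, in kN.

Cap-side area A_cap = π/4 × (228 mm)² = 40830 mm^2
Rod-side annular area A_ann = π/4 × (228² − 100²) = 32970 mm^2
Net thrust = P_cap·A_cap − P_rod·A_ann = 1176 kN − 78.81 kN

F ≈ 1100 kN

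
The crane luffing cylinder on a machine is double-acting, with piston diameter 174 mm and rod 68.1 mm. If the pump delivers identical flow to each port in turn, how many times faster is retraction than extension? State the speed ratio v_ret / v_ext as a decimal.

v_ret/v_ext ≈ 1.18

Cap-side area A_cap = π/4 × (174 mm)² = 23780 mm^2
Rod-side annular area A_ann = π/4 × (174² − 68.1²) = 20140 mm^2
For equal Q, v ∝ 1/A, so v_ret/v_ext = A_cap/A_ann.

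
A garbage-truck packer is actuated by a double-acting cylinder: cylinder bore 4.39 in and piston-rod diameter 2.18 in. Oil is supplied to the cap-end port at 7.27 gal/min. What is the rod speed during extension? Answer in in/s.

Cap-side area A_cap = π/4 × (4.39 in)² = 15.14 in^2
v = Q / A

v ≈ 1.85 in/s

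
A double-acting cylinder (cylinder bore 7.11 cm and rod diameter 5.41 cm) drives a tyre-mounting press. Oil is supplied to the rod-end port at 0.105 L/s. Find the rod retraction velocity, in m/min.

v ≈ 3.77 m/min

Rod-side annular area A_ann = π/4 × (7.11² − 5.41²) = 16.72 cm^2
Flow into the rod-end port fills the annular volume.
v = Q / A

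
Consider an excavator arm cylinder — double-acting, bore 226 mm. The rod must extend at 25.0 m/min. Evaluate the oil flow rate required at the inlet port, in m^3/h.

Q ≈ 60.2 m^3/h

Cap-side area A_cap = π/4 × (226 mm)² = 40110 mm^2
Q = A × v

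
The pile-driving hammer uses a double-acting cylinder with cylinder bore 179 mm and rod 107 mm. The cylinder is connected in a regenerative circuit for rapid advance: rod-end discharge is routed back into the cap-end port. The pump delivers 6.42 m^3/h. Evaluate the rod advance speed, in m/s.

In regeneration the rod-end outflow joins the pump flow into the cap end, so the net volume the pump must supply per unit advance equals the rod cross-section area.
Rod cross-section A_rod = π/4 × (107 mm)² = 8992 mm^2
v = Q_pump / A_rod

v ≈ 0.198 m/s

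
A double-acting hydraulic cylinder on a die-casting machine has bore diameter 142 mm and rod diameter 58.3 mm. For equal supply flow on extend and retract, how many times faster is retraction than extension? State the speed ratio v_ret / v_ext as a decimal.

v_ret/v_ext ≈ 1.20

Cap-side area A_cap = π/4 × (142 mm)² = 15840 mm^2
Rod-side annular area A_ann = π/4 × (142² − 58.3²) = 13170 mm^2
For equal Q, v ∝ 1/A, so v_ret/v_ext = A_cap/A_ann.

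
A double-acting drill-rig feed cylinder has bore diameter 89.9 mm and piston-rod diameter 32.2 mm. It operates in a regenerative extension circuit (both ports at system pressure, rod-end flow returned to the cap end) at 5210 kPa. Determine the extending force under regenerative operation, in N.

With equal pressure on both faces, forces on the annular region cancel; the net push is pressure × rod cross-section.
Rod cross-section A_rod = π/4 × (32.2 mm)² = 814.3 mm^2
F = P × A_rod

F ≈ 4240 N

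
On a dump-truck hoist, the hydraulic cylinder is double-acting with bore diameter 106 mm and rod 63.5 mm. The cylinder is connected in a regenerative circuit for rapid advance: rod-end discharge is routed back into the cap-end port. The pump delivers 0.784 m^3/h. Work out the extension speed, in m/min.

In regeneration the rod-end outflow joins the pump flow into the cap end, so the net volume the pump must supply per unit advance equals the rod cross-section area.
Rod cross-section A_rod = π/4 × (63.5 mm)² = 3167 mm^2
v = Q_pump / A_rod

v ≈ 4.13 m/min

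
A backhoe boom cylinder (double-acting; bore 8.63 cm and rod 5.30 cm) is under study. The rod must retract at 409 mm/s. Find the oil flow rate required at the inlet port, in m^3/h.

Q ≈ 5.36 m^3/h

Rod-side annular area A_ann = π/4 × (8.63² − 5.30²) = 36.43 cm^2
Q = A × v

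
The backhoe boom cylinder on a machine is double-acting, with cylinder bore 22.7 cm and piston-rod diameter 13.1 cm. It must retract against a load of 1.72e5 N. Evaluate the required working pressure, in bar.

Rod-side annular area A_ann = π/4 × (22.7² − 13.1²) = 269.9 cm^2
Retraction: pressure acts on the annular area.
P = F / A = 1.72e5 N / A

P ≈ 63.7 bar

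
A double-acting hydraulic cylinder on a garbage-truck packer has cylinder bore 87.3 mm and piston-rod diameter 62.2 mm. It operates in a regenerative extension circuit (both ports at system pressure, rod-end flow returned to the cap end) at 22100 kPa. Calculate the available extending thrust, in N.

F ≈ 67200 N

With equal pressure on both faces, forces on the annular region cancel; the net push is pressure × rod cross-section.
Rod cross-section A_rod = π/4 × (62.2 mm)² = 3039 mm^2
F = P × A_rod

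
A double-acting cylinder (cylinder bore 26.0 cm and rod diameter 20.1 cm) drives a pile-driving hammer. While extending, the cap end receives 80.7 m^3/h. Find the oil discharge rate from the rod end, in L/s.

Q_out ≈ 9.02 L/s

Cap-side area A_cap = π/4 × (26.0 cm)² = 530.9 cm^2
Rod-side annular area A_ann = π/4 × (26.0² − 20.1²) = 213.6 cm^2
Piston speed v = Q_in/A_cap; rod-end outflow Q_out = v × A_ann = Q_in × A_ann/A_cap.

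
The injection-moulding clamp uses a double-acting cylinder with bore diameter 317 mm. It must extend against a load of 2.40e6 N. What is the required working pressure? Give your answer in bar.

P ≈ 304 bar

Cap-side area A_cap = π/4 × (317 mm)² = 78920 mm^2
P = F / A = 2.40e6 N / A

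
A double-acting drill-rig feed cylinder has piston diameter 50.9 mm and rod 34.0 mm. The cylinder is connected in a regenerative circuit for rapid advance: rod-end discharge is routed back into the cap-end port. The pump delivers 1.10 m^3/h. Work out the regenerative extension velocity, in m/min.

v ≈ 20.2 m/min

In regeneration the rod-end outflow joins the pump flow into the cap end, so the net volume the pump must supply per unit advance equals the rod cross-section area.
Rod cross-section A_rod = π/4 × (34.0 mm)² = 907.9 mm^2
v = Q_pump / A_rod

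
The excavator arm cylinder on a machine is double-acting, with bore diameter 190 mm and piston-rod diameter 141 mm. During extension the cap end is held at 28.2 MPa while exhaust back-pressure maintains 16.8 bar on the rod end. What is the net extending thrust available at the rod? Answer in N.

F ≈ 7.78e5 N

Cap-side area A_cap = π/4 × (190 mm)² = 28350 mm^2
Rod-side annular area A_ann = π/4 × (190² − 141²) = 12740 mm^2
Net thrust = P_cap·A_cap − P_rod·A_ann = 7.996e5 N − 21400 N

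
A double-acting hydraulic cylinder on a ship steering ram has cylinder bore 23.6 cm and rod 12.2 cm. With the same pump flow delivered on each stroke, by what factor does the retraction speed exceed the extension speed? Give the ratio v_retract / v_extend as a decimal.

Cap-side area A_cap = π/4 × (23.6 cm)² = 437.4 cm^2
Rod-side annular area A_ann = π/4 × (23.6² − 12.2²) = 320.5 cm^2
For equal Q, v ∝ 1/A, so v_ret/v_ext = A_cap/A_ann.

v_ret/v_ext ≈ 1.36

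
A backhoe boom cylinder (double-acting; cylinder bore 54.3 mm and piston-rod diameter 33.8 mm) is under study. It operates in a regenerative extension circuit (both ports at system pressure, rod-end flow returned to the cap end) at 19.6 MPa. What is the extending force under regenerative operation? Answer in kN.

With equal pressure on both faces, forces on the annular region cancel; the net push is pressure × rod cross-section.
Rod cross-section A_rod = π/4 × (33.8 mm)² = 897.3 mm^2
F = P × A_rod

F ≈ 17.6 kN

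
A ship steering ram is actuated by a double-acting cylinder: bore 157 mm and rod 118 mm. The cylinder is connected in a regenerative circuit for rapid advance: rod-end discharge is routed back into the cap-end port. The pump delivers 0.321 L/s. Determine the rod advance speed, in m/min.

In regeneration the rod-end outflow joins the pump flow into the cap end, so the net volume the pump must supply per unit advance equals the rod cross-section area.
Rod cross-section A_rod = π/4 × (118 mm)² = 10940 mm^2
v = Q_pump / A_rod

v ≈ 1.76 m/min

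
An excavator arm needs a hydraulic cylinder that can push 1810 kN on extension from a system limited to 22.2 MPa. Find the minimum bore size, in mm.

D ≈ 322 mm

Extension force acts on the full piston face: F = P × (π/4)D².
D = √(4F / (πP)) = √(4 × 1810 kN / (π × 22.2 MPa))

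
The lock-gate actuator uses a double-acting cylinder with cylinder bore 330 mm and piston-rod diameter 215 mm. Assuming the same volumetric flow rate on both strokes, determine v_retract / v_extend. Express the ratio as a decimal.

Cap-side area A_cap = π/4 × (330 mm)² = 85530 mm^2
Rod-side annular area A_ann = π/4 × (330² − 215²) = 49220 mm^2
For equal Q, v ∝ 1/A, so v_ret/v_ext = A_cap/A_ann.

v_ret/v_ext ≈ 1.74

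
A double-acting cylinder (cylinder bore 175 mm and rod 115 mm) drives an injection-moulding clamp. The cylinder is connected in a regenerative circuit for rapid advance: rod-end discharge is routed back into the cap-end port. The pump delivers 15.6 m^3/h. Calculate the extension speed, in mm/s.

In regeneration the rod-end outflow joins the pump flow into the cap end, so the net volume the pump must supply per unit advance equals the rod cross-section area.
Rod cross-section A_rod = π/4 × (115 mm)² = 10390 mm^2
v = Q_pump / A_rod

v ≈ 417 mm/s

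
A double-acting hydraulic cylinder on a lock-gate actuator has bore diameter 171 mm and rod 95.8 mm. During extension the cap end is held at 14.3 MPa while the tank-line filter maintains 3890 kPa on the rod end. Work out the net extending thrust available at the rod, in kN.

F ≈ 267 kN

Cap-side area A_cap = π/4 × (171 mm)² = 22970 mm^2
Rod-side annular area A_ann = π/4 × (171² − 95.8²) = 15760 mm^2
Net thrust = P_cap·A_cap − P_rod·A_ann = 328.4 kN − 61.30 kN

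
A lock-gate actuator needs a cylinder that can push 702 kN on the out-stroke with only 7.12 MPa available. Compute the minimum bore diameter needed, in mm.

D ≈ 354 mm

Extension force acts on the full piston face: F = P × (π/4)D².
D = √(4F / (πP)) = √(4 × 702 kN / (π × 7.12 MPa))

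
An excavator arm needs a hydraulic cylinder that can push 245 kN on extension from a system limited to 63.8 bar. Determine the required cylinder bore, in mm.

Extension force acts on the full piston face: F = P × (π/4)D².
D = √(4F / (πP)) = √(4 × 245 kN / (π × 63.8 bar))

D ≈ 221 mm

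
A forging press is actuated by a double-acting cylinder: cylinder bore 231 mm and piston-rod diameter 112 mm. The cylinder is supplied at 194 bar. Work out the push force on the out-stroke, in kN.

F ≈ 813 kN

Cap-side area A_cap = π/4 × (231 mm)² = 41910 mm^2
F = P × A_cap = 194 bar × A_cap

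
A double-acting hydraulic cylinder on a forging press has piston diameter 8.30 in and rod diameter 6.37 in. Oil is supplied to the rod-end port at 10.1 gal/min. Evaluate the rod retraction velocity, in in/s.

Rod-side annular area A_ann = π/4 × (8.30² − 6.37²) = 22.24 in^2
Flow into the rod-end port fills the annular volume.
v = Q / A

v ≈ 1.75 in/s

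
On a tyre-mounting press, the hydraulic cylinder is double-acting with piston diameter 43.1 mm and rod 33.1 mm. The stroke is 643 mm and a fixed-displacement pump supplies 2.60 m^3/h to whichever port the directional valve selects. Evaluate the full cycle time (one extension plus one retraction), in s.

Cap-side area A_cap = π/4 × (43.1 mm)² = 1459 mm^2
Rod-side annular area A_ann = π/4 × (43.1² − 33.1²) = 598.5 mm^2
t_ext = A_cap·L/Q = 1.299 s
t_ret = A_ann·L/Q = 0.5328 s
t_cycle = t_ext + t_ret

t ≈ 1.83 s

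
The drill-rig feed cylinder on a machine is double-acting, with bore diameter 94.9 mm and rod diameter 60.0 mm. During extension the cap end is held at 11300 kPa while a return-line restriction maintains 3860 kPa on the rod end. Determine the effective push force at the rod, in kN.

Cap-side area A_cap = π/4 × (94.9 mm)² = 7073 mm^2
Rod-side annular area A_ann = π/4 × (94.9² − 60.0²) = 4246 mm^2
Net thrust = P_cap·A_cap − P_rod·A_ann = 79.93 kN − 16.39 kN

F ≈ 63.5 kN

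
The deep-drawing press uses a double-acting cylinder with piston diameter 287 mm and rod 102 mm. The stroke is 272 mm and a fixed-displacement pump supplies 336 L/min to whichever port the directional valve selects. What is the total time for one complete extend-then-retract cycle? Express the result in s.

t ≈ 5.89 s

Cap-side area A_cap = π/4 × (287 mm)² = 64690 mm^2
Rod-side annular area A_ann = π/4 × (287² − 102²) = 56520 mm^2
t_ext = A_cap·L/Q = 3.142 s
t_ret = A_ann·L/Q = 2.745 s
t_cycle = t_ext + t_ret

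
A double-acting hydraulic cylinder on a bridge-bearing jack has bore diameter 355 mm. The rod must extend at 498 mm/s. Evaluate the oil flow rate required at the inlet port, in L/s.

Cap-side area A_cap = π/4 × (355 mm)² = 98980 mm^2
Q = A × v

Q ≈ 49.3 L/s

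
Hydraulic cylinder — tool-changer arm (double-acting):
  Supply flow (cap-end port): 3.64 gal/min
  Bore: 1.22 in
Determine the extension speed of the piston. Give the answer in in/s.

v ≈ 12.0 in/s

Cap-side area A_cap = π/4 × (1.22 in)² = 1.169 in^2
v = Q / A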